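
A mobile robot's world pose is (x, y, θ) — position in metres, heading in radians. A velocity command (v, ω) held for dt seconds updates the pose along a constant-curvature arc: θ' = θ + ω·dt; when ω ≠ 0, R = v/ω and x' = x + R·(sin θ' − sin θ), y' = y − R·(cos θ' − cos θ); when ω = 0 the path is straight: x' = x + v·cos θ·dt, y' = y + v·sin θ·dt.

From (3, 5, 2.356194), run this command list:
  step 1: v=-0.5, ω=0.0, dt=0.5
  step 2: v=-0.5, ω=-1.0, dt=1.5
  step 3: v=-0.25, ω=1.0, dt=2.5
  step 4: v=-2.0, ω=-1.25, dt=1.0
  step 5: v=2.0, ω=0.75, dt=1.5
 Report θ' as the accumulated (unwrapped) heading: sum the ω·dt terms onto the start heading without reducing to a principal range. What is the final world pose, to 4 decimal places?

(2.6277, 4.2824, 3.2312)

step 1: θ'=2.3562 (straight) → pose (3.1768, 4.8232, 2.3562)
step 2: θ'=0.8562 (R=0.5000) → pose (3.2009, 4.1420, 0.8562)
step 3: θ'=3.3562 (R=-0.2500) → pose (3.4430, 3.7339, 3.3562)
step 4: θ'=2.1062 (R=1.6000) → pose (5.1598, 2.9869, 2.1062)
step 5: θ'=3.2312 (R=2.6667) → pose (2.6277, 4.2824, 3.2312)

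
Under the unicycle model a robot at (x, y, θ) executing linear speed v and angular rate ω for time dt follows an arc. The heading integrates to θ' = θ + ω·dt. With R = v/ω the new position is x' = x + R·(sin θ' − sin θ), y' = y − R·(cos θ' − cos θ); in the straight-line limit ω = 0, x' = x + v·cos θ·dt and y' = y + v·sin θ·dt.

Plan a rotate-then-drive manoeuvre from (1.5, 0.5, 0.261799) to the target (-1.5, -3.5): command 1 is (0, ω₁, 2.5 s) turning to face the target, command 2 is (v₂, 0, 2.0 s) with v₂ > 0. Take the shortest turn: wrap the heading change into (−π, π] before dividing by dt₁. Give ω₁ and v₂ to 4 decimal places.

heading to target = atan2(-3.5−0.5, -1.5−1.5) = -2.2143
Δθ = wrap(-2.2143 − 0.2618) = -2.4761; ω₁ = Δθ/dt₁ = -0.9904
distance = √((-1.5−1.5)² + (-3.5−0.5)²) = 5.0000; v₂ = distance/dt₂ = 2.5000

ω₁ = -0.9904, v₂ = 2.5000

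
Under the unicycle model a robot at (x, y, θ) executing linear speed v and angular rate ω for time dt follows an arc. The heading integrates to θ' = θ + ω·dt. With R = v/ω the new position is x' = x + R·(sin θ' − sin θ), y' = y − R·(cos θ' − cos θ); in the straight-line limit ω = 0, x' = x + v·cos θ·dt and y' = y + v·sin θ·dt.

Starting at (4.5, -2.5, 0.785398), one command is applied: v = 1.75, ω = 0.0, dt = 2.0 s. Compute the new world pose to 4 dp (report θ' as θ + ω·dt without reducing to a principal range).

(6.9749, -0.0251, 0.7854)

θ' = 0.7854 + 0.0·2.0 = 0.7854
ω = 0 → straight: x' = 4.5 + 1.75·cos(0.7854)·2.0 = 6.9749
y' = -2.5 + 1.75·sin(0.7854)·2.0 = -0.0251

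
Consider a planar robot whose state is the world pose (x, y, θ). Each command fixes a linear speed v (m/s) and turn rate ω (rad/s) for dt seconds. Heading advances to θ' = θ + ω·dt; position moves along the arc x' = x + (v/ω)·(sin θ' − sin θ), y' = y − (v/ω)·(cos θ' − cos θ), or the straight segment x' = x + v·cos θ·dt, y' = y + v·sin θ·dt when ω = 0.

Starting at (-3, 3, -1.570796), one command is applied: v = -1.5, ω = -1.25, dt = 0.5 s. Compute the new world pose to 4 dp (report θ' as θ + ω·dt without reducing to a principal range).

(-2.7732, 3.7021, -2.1958)

θ' = -1.5708 + -1.25·0.5 = -2.1958
R = v/ω = -1.5/-1.25 = 1.2000
x' = -3 + 1.2000·(sin -2.1958 − sin -1.5708) = -2.7732
y' = 3 − 1.2000·(cos -2.1958 − cos -1.5708) = 3.7021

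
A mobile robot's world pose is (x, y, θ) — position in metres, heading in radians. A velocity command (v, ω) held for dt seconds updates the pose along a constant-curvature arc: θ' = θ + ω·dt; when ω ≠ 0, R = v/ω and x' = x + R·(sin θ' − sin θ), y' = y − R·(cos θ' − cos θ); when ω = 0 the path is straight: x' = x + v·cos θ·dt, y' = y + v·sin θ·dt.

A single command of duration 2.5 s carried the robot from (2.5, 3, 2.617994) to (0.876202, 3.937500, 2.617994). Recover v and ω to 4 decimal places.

Δθ = 2.617994 − 2.617994 = 0.000000
ω = Δθ/dt = 0.000000/2.5 = 0.0000
ω = 0 → v = (Δx·cos θ + Δy·sin θ)/dt = 0.7500

v = 0.7500, ω = 0.0000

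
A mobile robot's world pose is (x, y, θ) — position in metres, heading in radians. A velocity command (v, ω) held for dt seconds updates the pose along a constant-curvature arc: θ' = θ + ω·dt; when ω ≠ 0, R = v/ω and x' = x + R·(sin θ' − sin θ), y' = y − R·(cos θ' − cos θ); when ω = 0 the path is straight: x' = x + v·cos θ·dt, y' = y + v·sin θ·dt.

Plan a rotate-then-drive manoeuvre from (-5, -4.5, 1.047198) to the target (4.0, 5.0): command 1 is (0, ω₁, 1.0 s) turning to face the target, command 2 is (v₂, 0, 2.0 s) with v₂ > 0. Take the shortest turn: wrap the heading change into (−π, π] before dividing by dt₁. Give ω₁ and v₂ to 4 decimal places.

ω₁ = -0.2348, v₂ = 6.5431

heading to target = atan2(5−-4.5, 4−-5) = 0.8124
Δθ = wrap(0.8124 − 1.0472) = -0.2348; ω₁ = Δθ/dt₁ = -0.2348
distance = √((4−-5)² + (5−-4.5)²) = 13.0863; v₂ = distance/dt₂ = 6.5431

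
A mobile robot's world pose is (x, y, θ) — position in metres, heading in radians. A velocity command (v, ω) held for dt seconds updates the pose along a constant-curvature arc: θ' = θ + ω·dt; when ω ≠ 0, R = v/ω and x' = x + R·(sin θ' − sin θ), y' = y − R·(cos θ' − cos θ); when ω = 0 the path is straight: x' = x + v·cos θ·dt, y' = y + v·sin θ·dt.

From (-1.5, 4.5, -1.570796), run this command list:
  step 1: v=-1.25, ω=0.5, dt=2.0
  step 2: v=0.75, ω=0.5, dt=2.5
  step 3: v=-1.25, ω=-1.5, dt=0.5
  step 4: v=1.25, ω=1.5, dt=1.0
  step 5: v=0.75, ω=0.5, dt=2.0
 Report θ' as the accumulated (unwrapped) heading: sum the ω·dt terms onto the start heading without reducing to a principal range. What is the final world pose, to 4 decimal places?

step 1: θ'=-0.5708 (R=-2.5000) → pose (-2.6492, 6.6037, -0.5708)
step 2: θ'=0.6792 (R=1.5000) → pose (-0.8965, 6.6988, 0.6792)
step 3: θ'=-0.0708 (R=0.8333) → pose (-1.4790, 6.5159, -0.0708)
step 4: θ'=1.4292 (R=0.8333) → pose (-0.5950, 7.2296, 1.4292)
step 5: θ'=2.4292 (R=1.5000) → pose (-1.0995, 8.5765, 2.4292)

(-1.0995, 8.5765, 2.4292)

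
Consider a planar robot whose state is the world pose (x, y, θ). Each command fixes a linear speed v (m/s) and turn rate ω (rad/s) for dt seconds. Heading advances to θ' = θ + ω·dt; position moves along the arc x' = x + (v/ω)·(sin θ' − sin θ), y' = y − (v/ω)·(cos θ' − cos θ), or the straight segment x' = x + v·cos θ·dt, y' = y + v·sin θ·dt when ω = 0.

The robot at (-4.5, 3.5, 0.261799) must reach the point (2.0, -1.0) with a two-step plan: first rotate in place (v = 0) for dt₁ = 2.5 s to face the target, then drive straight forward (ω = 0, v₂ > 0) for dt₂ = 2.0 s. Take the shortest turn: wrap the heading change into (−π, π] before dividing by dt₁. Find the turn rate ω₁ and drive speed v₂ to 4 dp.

heading to target = atan2(-1−3.5, 2−-4.5) = -0.6055
Δθ = wrap(-0.6055 − 0.2618) = -0.8673; ω₁ = Δθ/dt₁ = -0.3469
distance = √((2−-4.5)² + (-1−3.5)²) = 7.9057; v₂ = distance/dt₂ = 3.9528

ω₁ = -0.3469, v₂ = 3.9528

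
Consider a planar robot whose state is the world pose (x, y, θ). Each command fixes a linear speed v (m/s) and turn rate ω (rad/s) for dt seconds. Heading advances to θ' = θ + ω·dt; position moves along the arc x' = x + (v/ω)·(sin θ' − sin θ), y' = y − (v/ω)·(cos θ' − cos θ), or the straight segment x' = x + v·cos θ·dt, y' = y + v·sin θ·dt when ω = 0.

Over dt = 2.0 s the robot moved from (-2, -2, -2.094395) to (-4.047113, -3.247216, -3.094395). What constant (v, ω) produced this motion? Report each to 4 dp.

v = 1.2500, ω = -0.5000

Δθ = -3.094395 − -2.094395 = -1.000000
ω = Δθ/dt = -1.000000/2.0 = -0.5000
R = Δx/(sin θ' − sin θ) = -2.5000
v = R·ω = -2.5000·-0.5000 = 1.2500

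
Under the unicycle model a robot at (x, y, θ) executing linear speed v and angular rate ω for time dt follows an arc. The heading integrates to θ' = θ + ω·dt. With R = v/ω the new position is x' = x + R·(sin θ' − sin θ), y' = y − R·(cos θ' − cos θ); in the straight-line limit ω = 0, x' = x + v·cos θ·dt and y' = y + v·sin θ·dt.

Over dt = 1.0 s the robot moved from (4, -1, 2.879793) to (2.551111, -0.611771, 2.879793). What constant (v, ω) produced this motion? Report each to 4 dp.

v = 1.5000, ω = 0.0000

Δθ = 2.879793 − 2.879793 = 0.000000
ω = Δθ/dt = 0.000000/1.0 = 0.0000
ω = 0 → v = (Δx·cos θ + Δy·sin θ)/dt = 1.5000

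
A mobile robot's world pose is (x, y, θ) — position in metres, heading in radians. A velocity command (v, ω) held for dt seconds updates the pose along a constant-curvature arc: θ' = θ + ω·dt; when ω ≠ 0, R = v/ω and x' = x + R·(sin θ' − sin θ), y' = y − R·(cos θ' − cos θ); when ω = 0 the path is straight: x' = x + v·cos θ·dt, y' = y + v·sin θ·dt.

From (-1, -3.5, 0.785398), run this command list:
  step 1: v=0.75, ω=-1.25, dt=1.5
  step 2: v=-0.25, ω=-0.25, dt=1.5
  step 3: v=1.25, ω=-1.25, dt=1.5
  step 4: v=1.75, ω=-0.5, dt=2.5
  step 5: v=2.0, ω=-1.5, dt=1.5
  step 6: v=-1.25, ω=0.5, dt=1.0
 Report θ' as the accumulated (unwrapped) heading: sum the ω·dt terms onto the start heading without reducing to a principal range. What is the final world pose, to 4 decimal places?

step 1: θ'=-1.0896 (R=-0.6000) → pose (-0.0439, -3.6466, -1.0896)
step 2: θ'=-1.4646 (R=1.0000) → pose (-0.1518, -3.2897, -1.4646)
step 3: θ'=-3.3396 (R=-1.0000) → pose (-1.3429, -4.3762, -3.3396)
step 4: θ'=-4.5896 (R=-3.5000) → pose (-4.1280, -1.3732, -4.5896)
step 5: θ'=-6.8396 (R=-1.3333) → pose (-2.1005, -0.0777, -6.8396)
step 6: θ'=-6.3396 (R=-2.5000) → pose (-3.2799, 0.2954, -6.3396)

(-3.2799, 0.2954, -6.3396)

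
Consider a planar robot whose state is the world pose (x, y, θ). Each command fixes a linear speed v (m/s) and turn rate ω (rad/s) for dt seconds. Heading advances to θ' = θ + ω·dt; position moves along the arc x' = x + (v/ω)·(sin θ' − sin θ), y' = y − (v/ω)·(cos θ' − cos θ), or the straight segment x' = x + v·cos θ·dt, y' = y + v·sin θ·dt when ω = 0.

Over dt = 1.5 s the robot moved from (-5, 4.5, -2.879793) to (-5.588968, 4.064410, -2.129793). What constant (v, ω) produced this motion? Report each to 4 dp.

Δθ = -2.129793 − -2.879793 = 0.750000
ω = Δθ/dt = 0.750000/1.5 = 0.5000
R = Δx/(sin θ' − sin θ) = 1.0000
v = R·ω = 1.0000·0.5000 = 0.5000

v = 0.5000, ω = 0.5000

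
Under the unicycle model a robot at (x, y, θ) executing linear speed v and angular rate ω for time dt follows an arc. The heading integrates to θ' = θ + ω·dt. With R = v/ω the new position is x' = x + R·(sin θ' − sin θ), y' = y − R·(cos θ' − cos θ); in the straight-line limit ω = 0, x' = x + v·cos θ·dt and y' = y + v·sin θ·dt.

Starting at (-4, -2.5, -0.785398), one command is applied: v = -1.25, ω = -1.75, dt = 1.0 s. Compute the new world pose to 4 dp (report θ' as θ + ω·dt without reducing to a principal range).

θ' = -0.7854 + -1.75·1.0 = -2.5354
R = v/ω = -1.25/-1.75 = 0.7143
x' = -4 + 0.7143·(sin -2.5354 − sin -0.7854) = -3.9019
y' = -2.5 − 0.7143·(cos -2.5354 − cos -0.7854) = -1.4079

(-3.9019, -1.4079, -2.5354)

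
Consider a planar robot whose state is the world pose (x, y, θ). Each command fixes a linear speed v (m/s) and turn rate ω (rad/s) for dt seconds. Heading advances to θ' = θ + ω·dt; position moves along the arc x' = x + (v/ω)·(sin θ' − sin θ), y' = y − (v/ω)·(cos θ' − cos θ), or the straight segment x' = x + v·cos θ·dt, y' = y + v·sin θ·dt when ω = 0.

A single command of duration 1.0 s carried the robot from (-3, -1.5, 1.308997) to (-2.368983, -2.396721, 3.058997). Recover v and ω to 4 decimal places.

v = -1.2500, ω = 1.7500

Δθ = 3.058997 − 1.308997 = 1.750000
ω = Δθ/dt = 1.750000/1.0 = 1.7500
R = −Δy/(cos θ' − cos θ) = -0.7143
v = R·ω = -0.7143·1.7500 = -1.2500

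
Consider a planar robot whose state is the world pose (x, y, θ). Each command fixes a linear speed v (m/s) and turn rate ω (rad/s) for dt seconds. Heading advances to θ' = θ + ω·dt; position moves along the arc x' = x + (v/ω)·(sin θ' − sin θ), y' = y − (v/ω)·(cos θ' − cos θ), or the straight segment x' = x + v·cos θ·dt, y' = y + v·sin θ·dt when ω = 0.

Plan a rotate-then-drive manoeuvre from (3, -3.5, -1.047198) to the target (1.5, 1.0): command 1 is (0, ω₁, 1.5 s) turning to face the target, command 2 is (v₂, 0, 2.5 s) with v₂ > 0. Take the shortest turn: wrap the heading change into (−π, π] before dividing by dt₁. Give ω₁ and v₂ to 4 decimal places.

heading to target = atan2(1−-3.5, 1.5−3) = 1.8925
Δθ = wrap(1.8925 − -1.0472) = 2.9397; ω₁ = Δθ/dt₁ = 1.9598
distance = √((1.5−3)² + (1−-3.5)²) = 4.7434; v₂ = distance/dt₂ = 1.8974

ω₁ = 1.9598, v₂ = 1.8974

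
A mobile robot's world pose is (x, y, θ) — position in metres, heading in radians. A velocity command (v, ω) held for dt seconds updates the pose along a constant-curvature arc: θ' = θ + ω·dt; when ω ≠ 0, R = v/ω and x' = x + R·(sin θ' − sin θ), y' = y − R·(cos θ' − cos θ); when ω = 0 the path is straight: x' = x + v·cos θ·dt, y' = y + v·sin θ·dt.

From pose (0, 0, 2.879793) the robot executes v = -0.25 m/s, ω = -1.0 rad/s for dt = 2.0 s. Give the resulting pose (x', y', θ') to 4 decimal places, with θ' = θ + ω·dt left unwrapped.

θ' = 2.8798 + -1.0·2.0 = 0.8798
R = v/ω = -0.25/-1.0 = 0.2500
x' = 0 + 0.2500·(sin 0.8798 − sin 2.8798) = 0.1279
y' = 0 − 0.2500·(cos 0.8798 − cos 2.8798) = -0.4008

(0.1279, -0.4008, 0.8798)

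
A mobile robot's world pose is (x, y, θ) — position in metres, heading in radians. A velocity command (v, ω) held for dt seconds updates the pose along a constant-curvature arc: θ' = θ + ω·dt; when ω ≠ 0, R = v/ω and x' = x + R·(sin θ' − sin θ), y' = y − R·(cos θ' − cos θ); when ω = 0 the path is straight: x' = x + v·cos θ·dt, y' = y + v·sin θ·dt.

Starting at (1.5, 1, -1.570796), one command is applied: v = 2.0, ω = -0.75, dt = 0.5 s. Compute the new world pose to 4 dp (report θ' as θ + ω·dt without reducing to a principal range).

θ' = -1.5708 + -0.75·0.5 = -1.9458
R = v/ω = 2.0/-0.75 = -2.6667
x' = 1.5 + -2.6667·(sin -1.9458 − sin -1.5708) = 1.3147
y' = 1 − -2.6667·(cos -1.9458 − cos -1.5708) = 0.0233

(1.3147, 0.0233, -1.9458)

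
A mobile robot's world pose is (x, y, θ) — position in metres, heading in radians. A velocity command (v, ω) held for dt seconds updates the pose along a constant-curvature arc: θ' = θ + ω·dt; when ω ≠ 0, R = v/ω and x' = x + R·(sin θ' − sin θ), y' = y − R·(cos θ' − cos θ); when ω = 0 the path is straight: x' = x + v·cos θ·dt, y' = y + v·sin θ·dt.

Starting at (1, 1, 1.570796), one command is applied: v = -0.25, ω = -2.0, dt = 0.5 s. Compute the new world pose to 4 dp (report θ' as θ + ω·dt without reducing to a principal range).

(0.9425, 0.8948, 0.5708)

θ' = 1.5708 + -2.0·0.5 = 0.5708
R = v/ω = -0.25/-2.0 = 0.1250
x' = 1 + 0.1250·(sin 0.5708 − sin 1.5708) = 0.9425
y' = 1 − 0.1250·(cos 0.5708 − cos 1.5708) = 0.8948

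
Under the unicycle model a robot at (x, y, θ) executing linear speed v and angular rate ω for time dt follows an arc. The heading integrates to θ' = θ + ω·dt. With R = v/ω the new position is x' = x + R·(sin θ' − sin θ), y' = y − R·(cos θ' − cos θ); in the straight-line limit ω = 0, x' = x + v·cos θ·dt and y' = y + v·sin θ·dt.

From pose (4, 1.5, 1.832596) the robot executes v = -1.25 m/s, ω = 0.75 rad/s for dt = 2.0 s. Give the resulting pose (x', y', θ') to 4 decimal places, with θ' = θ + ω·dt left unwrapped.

(5.9263, 0.2950, 3.3326)

θ' = 1.8326 + 0.75·2.0 = 3.3326
R = v/ω = -1.25/0.75 = -1.6667
x' = 4 + -1.6667·(sin 3.3326 − sin 1.8326) = 5.9263
y' = 1.5 − -1.6667·(cos 3.3326 − cos 1.8326) = 0.2950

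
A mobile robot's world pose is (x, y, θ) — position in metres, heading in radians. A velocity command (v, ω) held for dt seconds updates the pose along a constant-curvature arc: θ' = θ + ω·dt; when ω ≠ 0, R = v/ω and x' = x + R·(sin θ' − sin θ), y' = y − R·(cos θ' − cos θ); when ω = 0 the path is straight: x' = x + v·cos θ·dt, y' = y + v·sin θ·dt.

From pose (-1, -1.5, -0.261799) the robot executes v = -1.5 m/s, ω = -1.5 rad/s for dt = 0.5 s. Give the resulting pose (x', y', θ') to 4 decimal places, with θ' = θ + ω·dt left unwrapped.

θ' = -0.2618 + -1.5·0.5 = -1.0118
R = v/ω = -1.5/-1.5 = 1.0000
x' = -1 + 1.0000·(sin -1.0118 − sin -0.2618) = -1.5890
y' = -1.5 − 1.0000·(cos -1.0118 − cos -0.2618) = -1.0644

(-1.5890, -1.0644, -1.0118)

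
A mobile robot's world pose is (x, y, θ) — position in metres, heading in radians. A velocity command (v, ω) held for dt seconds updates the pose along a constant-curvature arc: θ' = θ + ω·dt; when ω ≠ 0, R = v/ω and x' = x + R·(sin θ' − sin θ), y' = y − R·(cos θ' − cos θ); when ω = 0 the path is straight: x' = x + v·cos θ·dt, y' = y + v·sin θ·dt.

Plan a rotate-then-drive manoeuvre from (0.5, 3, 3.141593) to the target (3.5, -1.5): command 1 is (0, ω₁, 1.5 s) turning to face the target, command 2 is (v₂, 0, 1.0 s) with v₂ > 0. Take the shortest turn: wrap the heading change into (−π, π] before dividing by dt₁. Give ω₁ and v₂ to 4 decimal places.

ω₁ = 1.4392, v₂ = 5.4083

heading to target = atan2(-1.5−3, 3.5−0.5) = -0.9828
Δθ = wrap(-0.9828 − 3.1416) = 2.1588; ω₁ = Δθ/dt₁ = 1.4392
distance = √((3.5−0.5)² + (-1.5−3)²) = 5.4083; v₂ = distance/dt₂ = 5.4083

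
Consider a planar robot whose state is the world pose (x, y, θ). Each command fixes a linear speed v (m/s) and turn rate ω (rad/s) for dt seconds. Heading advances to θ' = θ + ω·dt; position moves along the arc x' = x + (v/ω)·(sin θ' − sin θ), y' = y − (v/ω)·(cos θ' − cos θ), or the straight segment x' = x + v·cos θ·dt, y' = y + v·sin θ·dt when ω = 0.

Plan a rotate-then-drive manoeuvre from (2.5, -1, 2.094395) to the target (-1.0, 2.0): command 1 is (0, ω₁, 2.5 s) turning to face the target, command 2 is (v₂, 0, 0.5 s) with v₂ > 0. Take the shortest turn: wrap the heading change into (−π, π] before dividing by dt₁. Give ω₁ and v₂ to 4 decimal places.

ω₁ = 0.1354, v₂ = 9.2195

heading to target = atan2(2−-1, -1−2.5) = 2.4330
Δθ = wrap(2.4330 − 2.0944) = 0.3386; ω₁ = Δθ/dt₁ = 0.1354
distance = √((-1−2.5)² + (2−-1)²) = 4.6098; v₂ = distance/dt₂ = 9.2195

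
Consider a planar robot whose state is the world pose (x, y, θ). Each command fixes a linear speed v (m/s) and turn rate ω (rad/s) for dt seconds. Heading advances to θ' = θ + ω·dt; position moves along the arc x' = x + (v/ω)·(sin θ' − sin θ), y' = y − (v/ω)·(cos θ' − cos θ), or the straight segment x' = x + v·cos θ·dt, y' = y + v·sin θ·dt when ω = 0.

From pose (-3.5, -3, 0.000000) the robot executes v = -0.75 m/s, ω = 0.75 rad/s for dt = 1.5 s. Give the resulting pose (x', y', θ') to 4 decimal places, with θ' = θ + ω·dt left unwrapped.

θ' = 0.0000 + 0.75·1.5 = 1.1250
R = v/ω = -0.75/0.75 = -1.0000
x' = -3.5 + -1.0000·(sin 1.1250 − sin 0.0000) = -4.4023
y' = -3 − -1.0000·(cos 1.1250 − cos 0.0000) = -3.5688

(-4.4023, -3.5688, 1.1250)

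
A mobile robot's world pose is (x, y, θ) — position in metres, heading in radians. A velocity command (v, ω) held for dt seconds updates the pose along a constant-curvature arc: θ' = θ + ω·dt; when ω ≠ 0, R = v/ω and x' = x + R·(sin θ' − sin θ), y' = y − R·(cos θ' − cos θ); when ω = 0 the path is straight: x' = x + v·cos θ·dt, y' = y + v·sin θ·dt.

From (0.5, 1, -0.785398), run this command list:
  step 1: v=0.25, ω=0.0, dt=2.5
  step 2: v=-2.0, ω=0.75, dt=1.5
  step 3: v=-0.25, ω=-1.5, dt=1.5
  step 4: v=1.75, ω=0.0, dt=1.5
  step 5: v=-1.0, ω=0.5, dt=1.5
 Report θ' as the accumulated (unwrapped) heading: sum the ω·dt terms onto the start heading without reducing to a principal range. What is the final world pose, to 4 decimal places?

step 1: θ'=-0.7854 (straight) → pose (0.9419, 0.5581, -0.7854)
step 2: θ'=0.3396 (R=-2.6667) → pose (-1.8320, 1.1868, 0.3396)
step 3: θ'=-1.9104 (R=0.1667) → pose (-2.0446, 1.3995, -1.9104)
step 4: θ'=-1.9104 (straight) → pose (-2.9191, -1.0756, -1.9104)
step 5: θ'=-1.1604 (R=-2.0000) → pose (-2.9709, 0.3886, -1.1604)

(-2.9709, 0.3886, -1.1604)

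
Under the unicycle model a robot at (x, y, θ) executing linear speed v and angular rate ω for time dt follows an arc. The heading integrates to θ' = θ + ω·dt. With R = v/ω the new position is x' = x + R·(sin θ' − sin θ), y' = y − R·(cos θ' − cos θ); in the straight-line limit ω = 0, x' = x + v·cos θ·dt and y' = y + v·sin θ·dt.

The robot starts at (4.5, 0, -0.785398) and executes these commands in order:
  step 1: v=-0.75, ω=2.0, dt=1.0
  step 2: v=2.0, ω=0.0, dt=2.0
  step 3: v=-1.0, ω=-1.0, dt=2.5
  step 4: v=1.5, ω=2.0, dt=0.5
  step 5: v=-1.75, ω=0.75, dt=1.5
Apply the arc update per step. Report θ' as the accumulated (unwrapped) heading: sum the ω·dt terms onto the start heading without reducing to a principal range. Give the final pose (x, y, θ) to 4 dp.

step 1: θ'=1.2146 (R=-0.3750) → pose (3.8834, -0.1344, 1.2146)
step 2: θ'=1.2146 (straight) → pose (5.2782, 3.6145, 1.2146)
step 3: θ'=-1.2854 (R=1.0000) → pose (3.3814, 3.6817, -1.2854)
step 4: θ'=-0.2854 (R=0.7500) → pose (3.8899, 3.1732, -0.2854)
step 5: θ'=0.8396 (R=-2.3333) → pose (1.4961, 2.4923, 0.8396)

(1.4961, 2.4923, 0.8396)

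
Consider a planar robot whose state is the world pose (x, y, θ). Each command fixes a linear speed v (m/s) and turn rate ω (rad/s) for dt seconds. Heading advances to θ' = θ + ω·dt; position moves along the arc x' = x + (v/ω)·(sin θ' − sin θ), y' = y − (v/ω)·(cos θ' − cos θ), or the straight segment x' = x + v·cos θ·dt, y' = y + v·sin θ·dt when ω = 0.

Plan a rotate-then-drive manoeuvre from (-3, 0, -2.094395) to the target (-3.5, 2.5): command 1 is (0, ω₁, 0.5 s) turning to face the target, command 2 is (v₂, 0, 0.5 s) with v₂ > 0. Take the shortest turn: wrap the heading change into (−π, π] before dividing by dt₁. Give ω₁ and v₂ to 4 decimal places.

ω₁ = -4.8412, v₂ = 5.0990

heading to target = atan2(2.5−0, -3.5−-3) = 1.7682
Δθ = wrap(1.7682 − -2.0944) = -2.4206; ω₁ = Δθ/dt₁ = -4.8412
distance = √((-3.5−-3)² + (2.5−0)²) = 2.5495; v₂ = distance/dt₂ = 5.0990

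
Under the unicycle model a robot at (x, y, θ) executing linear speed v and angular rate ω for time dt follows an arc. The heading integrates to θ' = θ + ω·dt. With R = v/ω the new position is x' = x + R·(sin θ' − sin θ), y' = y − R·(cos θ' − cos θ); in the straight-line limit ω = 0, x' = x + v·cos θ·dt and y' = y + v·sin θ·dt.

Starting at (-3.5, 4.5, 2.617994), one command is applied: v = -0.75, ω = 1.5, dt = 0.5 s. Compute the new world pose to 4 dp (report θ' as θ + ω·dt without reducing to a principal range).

(-3.1378, 4.4458, 3.3680)

θ' = 2.6180 + 1.5·0.5 = 3.3680
R = v/ω = -0.75/1.5 = -0.5000
x' = -3.5 + -0.5000·(sin 3.3680 − sin 2.6180) = -3.1378
y' = 4.5 − -0.5000·(cos 3.3680 − cos 2.6180) = 4.4458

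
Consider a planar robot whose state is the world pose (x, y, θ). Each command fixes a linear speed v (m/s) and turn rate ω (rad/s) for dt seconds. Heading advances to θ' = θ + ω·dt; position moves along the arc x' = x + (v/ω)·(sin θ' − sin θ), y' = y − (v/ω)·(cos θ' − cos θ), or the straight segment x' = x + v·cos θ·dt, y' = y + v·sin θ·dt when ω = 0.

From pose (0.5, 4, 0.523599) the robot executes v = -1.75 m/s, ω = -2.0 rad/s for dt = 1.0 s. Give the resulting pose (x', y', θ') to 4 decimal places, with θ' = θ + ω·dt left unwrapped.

(-0.8086, 4.6753, -1.4764)

θ' = 0.5236 + -2.0·1.0 = -1.4764
R = v/ω = -1.75/-2.0 = 0.8750
x' = 0.5 + 0.8750·(sin -1.4764 − sin 0.5236) = -0.8086
y' = 4 − 0.8750·(cos -1.4764 − cos 0.5236) = 4.6753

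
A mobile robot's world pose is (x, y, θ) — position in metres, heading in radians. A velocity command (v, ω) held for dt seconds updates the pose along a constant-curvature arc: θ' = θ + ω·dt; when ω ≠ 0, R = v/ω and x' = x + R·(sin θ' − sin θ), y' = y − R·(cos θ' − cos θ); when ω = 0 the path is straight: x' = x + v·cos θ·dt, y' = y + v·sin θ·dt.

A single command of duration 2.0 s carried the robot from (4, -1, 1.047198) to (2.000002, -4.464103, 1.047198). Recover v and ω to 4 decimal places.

Δθ = 1.047198 − 1.047198 = 0.000000
ω = Δθ/dt = 0.000000/2.0 = 0.0000
ω = 0 → v = (Δx·cos θ + Δy·sin θ)/dt = -2.0000

v = -2.0000, ω = 0.0000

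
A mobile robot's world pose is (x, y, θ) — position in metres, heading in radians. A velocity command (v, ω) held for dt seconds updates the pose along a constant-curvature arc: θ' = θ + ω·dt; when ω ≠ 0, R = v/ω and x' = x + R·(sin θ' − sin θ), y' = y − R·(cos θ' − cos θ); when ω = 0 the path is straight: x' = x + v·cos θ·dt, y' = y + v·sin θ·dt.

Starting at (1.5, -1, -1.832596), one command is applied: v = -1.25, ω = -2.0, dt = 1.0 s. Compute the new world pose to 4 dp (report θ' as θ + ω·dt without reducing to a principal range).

(2.5020, -0.6801, -3.8326)

θ' = -1.8326 + -2.0·1.0 = -3.8326
R = v/ω = -1.25/-2.0 = 0.6250
x' = 1.5 + 0.6250·(sin -3.8326 − sin -1.8326) = 2.5020
y' = -1 − 0.6250·(cos -3.8326 − cos -1.8326) = -0.6801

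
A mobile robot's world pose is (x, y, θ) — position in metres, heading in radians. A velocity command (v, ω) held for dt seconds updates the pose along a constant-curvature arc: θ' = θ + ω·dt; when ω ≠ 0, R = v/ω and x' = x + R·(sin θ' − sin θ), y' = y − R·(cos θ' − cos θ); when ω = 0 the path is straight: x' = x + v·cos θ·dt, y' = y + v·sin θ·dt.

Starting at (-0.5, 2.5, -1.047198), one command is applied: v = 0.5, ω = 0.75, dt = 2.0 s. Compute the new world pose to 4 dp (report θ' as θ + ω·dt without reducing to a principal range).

θ' = -1.0472 + 0.75·2.0 = 0.4528
R = v/ω = 0.5/0.75 = 0.6667
x' = -0.5 + 0.6667·(sin 0.4528 − sin -1.0472) = 0.3690
y' = 2.5 − 0.6667·(cos 0.4528 − cos -1.0472) = 2.2338

(0.3690, 2.2338, 0.4528)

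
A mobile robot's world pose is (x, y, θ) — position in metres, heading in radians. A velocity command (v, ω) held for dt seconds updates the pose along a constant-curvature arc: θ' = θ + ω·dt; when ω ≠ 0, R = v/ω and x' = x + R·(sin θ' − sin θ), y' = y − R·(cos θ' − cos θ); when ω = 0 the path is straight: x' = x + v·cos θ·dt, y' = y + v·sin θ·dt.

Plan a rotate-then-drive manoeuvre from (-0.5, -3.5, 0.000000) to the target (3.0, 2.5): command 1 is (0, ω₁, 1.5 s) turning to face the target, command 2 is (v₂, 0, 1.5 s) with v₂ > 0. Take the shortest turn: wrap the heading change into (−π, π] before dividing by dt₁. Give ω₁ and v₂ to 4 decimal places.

heading to target = atan2(2.5−-3.5, 3−-0.5) = 1.0427
Δθ = wrap(1.0427 − 0.0000) = 1.0427; ω₁ = Δθ/dt₁ = 0.6951
distance = √((3−-0.5)² + (2.5−-3.5)²) = 6.9462; v₂ = distance/dt₂ = 4.6308

ω₁ = 0.6951, v₂ = 4.6308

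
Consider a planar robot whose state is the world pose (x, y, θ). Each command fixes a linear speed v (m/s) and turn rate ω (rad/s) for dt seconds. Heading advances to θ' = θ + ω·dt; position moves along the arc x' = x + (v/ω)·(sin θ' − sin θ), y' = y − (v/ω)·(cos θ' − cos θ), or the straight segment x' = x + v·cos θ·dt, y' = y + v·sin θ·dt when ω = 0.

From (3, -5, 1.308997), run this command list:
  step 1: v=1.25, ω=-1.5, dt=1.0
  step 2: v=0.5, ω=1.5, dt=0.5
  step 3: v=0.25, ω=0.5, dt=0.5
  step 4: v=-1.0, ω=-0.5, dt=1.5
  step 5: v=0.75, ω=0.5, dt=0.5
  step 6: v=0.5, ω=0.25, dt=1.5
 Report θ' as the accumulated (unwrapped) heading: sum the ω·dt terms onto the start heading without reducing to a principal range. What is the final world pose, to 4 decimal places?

(3.9939, -4.4665, 0.6840)

step 1: θ'=-0.1910 (R=-0.8333) → pose (3.9631, -4.3975, -0.1910)
step 2: θ'=0.5590 (R=0.3333) → pose (4.2032, -4.3528, 0.5590)
step 3: θ'=0.8090 (R=0.5000) → pose (4.2998, -4.2740, 0.8090)
step 4: θ'=0.0590 (R=2.0000) → pose (2.9706, -4.8901, 0.0590)
step 5: θ'=0.3090 (R=1.5000) → pose (3.3383, -4.8217, 0.3090)
step 6: θ'=0.6840 (R=2.0000) → pose (3.9939, -4.4665, 0.6840)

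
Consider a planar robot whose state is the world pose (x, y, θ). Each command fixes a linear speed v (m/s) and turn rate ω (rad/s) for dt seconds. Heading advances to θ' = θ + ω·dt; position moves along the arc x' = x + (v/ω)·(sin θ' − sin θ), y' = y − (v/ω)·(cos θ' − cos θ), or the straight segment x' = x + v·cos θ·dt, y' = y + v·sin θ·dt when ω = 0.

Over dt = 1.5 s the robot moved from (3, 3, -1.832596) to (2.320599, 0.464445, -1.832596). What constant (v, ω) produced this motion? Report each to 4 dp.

Δθ = -1.832596 − -1.832596 = 0.000000
ω = Δθ/dt = 0.000000/1.5 = 0.0000
ω = 0 → v = (Δx·cos θ + Δy·sin θ)/dt = 1.7500

v = 1.7500, ω = 0.0000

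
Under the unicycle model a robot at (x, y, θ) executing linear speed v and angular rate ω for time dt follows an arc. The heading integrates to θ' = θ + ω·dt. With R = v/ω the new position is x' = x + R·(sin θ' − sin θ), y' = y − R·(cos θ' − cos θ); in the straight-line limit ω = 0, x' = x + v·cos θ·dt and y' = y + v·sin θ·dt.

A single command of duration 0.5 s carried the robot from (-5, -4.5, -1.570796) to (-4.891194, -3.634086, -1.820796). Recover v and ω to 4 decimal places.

Δθ = -1.820796 − -1.570796 = -0.250000
ω = Δθ/dt = -0.250000/0.5 = -0.5000
R = −Δy/(cos θ' − cos θ) = 3.5000
v = R·ω = 3.5000·-0.5000 = -1.7500

v = -1.7500, ω = -0.5000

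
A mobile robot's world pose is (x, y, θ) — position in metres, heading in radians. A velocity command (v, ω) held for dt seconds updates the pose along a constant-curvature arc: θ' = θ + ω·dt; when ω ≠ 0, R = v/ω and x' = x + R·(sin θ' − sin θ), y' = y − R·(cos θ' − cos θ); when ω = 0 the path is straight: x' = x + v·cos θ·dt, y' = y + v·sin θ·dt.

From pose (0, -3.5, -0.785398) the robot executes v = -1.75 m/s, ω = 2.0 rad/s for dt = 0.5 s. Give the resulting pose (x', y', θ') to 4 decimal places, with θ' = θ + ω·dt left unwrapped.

θ' = -0.7854 + 2.0·0.5 = 0.2146
R = v/ω = -1.75/2.0 = -0.8750
x' = 0 + -0.8750·(sin 0.2146 − sin -0.7854) = -0.8051
y' = -3.5 − -0.8750·(cos 0.2146 − cos -0.7854) = -3.2638

(-0.8051, -3.2638, 0.2146)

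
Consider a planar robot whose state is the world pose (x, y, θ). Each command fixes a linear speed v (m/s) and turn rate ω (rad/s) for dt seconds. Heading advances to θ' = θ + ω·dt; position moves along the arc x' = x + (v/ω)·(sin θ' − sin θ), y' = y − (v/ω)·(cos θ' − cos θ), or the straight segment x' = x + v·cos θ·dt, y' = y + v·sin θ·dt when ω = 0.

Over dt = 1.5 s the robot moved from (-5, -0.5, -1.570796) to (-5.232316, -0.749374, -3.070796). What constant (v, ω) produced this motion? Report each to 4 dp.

Δθ = -3.070796 − -1.570796 = -1.500000
ω = Δθ/dt = -1.500000/1.5 = -1.0000
R = −Δy/(cos θ' − cos θ) = -0.2500
v = R·ω = -0.2500·-1.0000 = 0.2500

v = 0.2500, ω = -1.0000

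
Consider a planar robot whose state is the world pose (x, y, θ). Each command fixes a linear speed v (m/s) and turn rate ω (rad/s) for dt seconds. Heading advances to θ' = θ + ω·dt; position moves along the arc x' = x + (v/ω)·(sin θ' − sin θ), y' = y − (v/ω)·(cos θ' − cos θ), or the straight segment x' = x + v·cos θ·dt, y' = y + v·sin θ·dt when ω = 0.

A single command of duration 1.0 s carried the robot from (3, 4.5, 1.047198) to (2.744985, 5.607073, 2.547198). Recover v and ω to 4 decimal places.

v = 1.2500, ω = 1.5000

Δθ = 2.547198 − 1.047198 = 1.500000
ω = Δθ/dt = 1.500000/1.0 = 1.5000
R = −Δy/(cos θ' − cos θ) = 0.8333
v = R·ω = 0.8333·1.5000 = 1.2500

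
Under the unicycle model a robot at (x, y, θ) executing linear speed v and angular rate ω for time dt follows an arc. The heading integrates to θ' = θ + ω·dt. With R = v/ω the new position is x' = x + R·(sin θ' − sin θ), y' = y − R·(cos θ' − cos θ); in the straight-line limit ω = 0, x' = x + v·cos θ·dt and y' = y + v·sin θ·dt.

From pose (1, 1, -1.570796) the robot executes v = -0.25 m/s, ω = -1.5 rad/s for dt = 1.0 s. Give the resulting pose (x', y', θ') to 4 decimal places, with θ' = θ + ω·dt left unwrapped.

θ' = -1.5708 + -1.5·1.0 = -3.0708
R = v/ω = -0.25/-1.5 = 0.1667
x' = 1 + 0.1667·(sin -3.0708 − sin -1.5708) = 1.1549
y' = 1 − 0.1667·(cos -3.0708 − cos -1.5708) = 1.1662

(1.1549, 1.1662, -3.0708)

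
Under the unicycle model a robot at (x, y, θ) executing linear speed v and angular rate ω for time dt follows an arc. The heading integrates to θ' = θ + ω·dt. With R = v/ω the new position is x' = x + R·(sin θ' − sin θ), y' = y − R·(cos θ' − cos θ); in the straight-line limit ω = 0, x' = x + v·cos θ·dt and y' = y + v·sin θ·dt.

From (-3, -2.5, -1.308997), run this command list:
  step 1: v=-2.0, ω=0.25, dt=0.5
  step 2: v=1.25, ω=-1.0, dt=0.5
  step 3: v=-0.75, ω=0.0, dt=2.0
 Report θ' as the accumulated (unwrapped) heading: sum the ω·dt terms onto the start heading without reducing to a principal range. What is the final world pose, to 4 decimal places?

step 1: θ'=-1.1840 (R=-8.0000) → pose (-3.3184, -1.5527, -1.1840)
step 2: θ'=-1.6840 (R=-1.2500) → pose (-3.2341, -2.1655, -1.6840)
step 3: θ'=-1.6840 (straight) → pose (-3.0647, -0.6751, -1.6840)

(-3.0647, -0.6751, -1.6840)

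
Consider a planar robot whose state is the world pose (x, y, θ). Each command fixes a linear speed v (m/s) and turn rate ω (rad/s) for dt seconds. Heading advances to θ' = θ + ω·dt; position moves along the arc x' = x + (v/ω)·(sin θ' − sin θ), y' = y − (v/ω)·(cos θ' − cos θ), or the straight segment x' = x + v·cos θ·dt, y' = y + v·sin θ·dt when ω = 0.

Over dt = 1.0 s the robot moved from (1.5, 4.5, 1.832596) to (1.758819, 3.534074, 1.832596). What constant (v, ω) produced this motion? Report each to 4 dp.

v = -1.0000, ω = 0.0000

Δθ = 1.832596 − 1.832596 = 0.000000
ω = Δθ/dt = 0.000000/1.0 = 0.0000
ω = 0 → v = (Δx·cos θ + Δy·sin θ)/dt = -1.0000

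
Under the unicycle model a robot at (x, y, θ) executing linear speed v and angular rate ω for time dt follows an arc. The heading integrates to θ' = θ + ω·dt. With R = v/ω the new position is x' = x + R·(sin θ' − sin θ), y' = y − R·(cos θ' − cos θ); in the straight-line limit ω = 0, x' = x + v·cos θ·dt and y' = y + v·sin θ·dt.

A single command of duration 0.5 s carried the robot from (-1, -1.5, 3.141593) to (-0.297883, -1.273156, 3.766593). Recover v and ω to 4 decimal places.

Δθ = 3.766593 − 3.141593 = 0.625000
ω = Δθ/dt = 0.625000/0.5 = 1.2500
R = Δx/(sin θ' − sin θ) = -1.2000
v = R·ω = -1.2000·1.2500 = -1.5000

v = -1.5000, ω = 1.2500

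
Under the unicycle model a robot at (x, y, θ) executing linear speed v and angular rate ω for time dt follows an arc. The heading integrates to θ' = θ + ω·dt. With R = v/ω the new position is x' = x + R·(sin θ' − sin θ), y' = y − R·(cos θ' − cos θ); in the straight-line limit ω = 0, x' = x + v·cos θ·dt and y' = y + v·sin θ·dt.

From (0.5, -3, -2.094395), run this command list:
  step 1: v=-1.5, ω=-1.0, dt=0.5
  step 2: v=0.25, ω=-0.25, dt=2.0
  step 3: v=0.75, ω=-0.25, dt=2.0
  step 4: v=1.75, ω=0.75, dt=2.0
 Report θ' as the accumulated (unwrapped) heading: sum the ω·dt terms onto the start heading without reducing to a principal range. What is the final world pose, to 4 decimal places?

(-3.9501, -3.2465, -2.0944)

step 1: θ'=-2.5944 (R=1.5000) → pose (1.0186, -2.4690, -2.5944)
step 2: θ'=-3.0944 (R=-1.0000) → pose (0.5455, -2.6139, -3.0944)
step 3: θ'=-3.5944 (R=-3.0000) → pose (-0.9085, -2.3149, -3.5944)
step 4: θ'=-2.0944 (R=2.3333) → pose (-3.9501, -3.2465, -2.0944)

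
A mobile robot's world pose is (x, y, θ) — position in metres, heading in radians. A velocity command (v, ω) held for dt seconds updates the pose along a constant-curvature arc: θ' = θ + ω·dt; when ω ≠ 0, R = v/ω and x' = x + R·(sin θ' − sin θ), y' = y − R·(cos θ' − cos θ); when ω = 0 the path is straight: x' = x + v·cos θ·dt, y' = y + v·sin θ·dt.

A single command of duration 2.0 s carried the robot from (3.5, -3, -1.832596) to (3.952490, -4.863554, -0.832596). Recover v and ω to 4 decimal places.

v = 1.0000, ω = 0.5000

Δθ = -0.832596 − -1.832596 = 1.000000
ω = Δθ/dt = 1.000000/2.0 = 0.5000
R = −Δy/(cos θ' − cos θ) = 2.0000
v = R·ω = 2.0000·0.5000 = 1.0000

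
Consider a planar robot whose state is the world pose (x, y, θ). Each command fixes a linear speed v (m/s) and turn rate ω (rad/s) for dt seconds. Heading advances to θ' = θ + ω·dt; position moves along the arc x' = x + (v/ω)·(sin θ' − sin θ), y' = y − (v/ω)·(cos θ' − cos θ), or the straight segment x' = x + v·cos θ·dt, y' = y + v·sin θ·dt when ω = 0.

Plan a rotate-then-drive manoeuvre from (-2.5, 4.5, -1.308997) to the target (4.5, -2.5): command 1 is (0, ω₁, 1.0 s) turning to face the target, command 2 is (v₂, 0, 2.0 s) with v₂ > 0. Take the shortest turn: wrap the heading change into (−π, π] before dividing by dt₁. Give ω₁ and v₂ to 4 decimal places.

heading to target = atan2(-2.5−4.5, 4.5−-2.5) = -0.7854
Δθ = wrap(-0.7854 − -1.3090) = 0.5236; ω₁ = Δθ/dt₁ = 0.5236
distance = √((4.5−-2.5)² + (-2.5−4.5)²) = 9.8995; v₂ = distance/dt₂ = 4.9497

ω₁ = 0.5236, v₂ = 4.9497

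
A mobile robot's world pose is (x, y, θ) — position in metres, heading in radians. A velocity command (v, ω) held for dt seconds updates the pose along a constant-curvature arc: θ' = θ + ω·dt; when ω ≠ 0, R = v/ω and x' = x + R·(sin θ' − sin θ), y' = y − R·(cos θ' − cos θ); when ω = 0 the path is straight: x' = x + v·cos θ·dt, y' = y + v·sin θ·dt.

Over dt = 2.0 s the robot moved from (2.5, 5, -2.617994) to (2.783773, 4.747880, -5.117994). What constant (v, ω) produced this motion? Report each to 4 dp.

Δθ = -5.117994 − -2.617994 = -2.500000
ω = Δθ/dt = -2.500000/2.0 = -1.2500
R = Δx/(sin θ' − sin θ) = 0.2000
v = R·ω = 0.2000·-1.2500 = -0.2500

v = -0.2500, ω = -1.2500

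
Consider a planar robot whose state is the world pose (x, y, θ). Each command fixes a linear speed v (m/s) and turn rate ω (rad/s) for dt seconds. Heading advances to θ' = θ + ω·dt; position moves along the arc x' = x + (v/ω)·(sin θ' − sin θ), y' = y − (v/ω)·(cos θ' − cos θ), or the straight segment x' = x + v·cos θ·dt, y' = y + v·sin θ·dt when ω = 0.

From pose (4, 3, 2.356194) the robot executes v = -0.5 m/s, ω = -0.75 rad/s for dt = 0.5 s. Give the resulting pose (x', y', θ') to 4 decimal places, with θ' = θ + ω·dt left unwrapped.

(4.1399, 2.7946, 1.9812)

θ' = 2.3562 + -0.75·0.5 = 1.9812
R = v/ω = -0.5/-0.75 = 0.6667
x' = 4 + 0.6667·(sin 1.9812 − sin 2.3562) = 4.1399
y' = 3 − 0.6667·(cos 1.9812 − cos 2.3562) = 2.7946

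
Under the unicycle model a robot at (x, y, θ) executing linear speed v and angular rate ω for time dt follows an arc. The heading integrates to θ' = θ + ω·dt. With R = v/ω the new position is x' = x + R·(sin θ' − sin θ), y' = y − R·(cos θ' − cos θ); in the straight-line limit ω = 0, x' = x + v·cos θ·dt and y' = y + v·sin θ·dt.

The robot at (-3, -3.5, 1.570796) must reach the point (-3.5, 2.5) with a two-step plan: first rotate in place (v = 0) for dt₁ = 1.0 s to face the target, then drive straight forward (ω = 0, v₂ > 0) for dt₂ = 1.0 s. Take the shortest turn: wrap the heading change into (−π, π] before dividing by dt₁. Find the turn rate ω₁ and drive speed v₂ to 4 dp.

ω₁ = 0.0831, v₂ = 6.0208

heading to target = atan2(2.5−-3.5, -3.5−-3) = 1.6539
Δθ = wrap(1.6539 − 1.5708) = 0.0831; ω₁ = Δθ/dt₁ = 0.0831
distance = √((-3.5−-3)² + (2.5−-3.5)²) = 6.0208; v₂ = distance/dt₂ = 6.0208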